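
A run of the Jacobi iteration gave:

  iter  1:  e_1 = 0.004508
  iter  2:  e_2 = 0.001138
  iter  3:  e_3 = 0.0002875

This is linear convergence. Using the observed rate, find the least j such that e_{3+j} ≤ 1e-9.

Rate ρ ≈ e_3/e_2 = 0.0002875/0.001138 = 0.2526.
After j more steps, e_{3+j} ≈ 0.0002875·ρ^j; need ρ^j ≤ 1e-9/0.0002875 = 3.47826e-06.
j ≥ ln(3.47826e-06)/ln(0.2526) = -12.5690/-1.37595 = 9.135.
So 10 more iterations are needed.

10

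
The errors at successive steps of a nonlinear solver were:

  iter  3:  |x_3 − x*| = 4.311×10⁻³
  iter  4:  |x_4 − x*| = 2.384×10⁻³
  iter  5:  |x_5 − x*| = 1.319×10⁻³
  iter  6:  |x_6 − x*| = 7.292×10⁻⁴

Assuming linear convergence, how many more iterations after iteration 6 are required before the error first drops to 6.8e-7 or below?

Rate ρ ≈ |x_6 − x*|/|x_5 − x*| = 7.292×10⁻⁴/1.319×10⁻³ = 0.5528.
After j more steps, |x_{6+j} − x*| ≈ 7.292×10⁻⁴·ρ^j; need ρ^j ≤ 6.8e-7/7.292×10⁻⁴ = 0.000932529.
j ≥ ln(0.000932529)/ln(0.5528) = -6.9776/-0.59276 = 11.771.
So 12 more iterations are needed.

12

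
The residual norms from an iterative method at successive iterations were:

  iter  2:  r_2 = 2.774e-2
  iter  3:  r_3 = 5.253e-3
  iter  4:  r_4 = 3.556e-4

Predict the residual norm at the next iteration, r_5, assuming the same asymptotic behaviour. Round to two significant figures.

4.6e-6

First estimate the order: p ≈ ln(r_4/r_3) / ln(r_3/r_2) = ln(3.556e-4/5.253e-3)/ln(5.253e-3/2.774e-2) = ln(0.0676947)/ln(0.189366) ≈ 1.6182.
Then r_5 ≈ r_4·(r_4/r_3)^p = 3.556e-4·(0.0676947)^1.6182 = 3.556e-4·0.0128116 ≈ 4.556e-06.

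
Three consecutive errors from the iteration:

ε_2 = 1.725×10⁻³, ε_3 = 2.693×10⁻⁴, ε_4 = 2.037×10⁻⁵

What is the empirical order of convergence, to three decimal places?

p ≈ ln(ε_4/ε_3) / ln(ε_3/ε_2)
  = ln(2.037×10⁻⁵/2.693×10⁻⁴) / ln(2.693×10⁻⁴/1.725×10⁻³)
  = ln(0.0756405) / ln(0.156116)
  = -2.581763 / -1.857156 ≈ 1.390170

1.390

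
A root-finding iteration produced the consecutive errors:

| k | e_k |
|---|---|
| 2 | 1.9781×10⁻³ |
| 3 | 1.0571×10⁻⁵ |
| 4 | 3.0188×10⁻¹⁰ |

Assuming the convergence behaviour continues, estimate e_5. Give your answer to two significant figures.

2.5e-19

First estimate the order: p ≈ ln(e_4/e_3) / ln(e_3/e_2) = ln(3.0188×10⁻¹⁰/1.0571×10⁻⁵)/ln(1.0571×10⁻⁵/1.9781×10⁻³) = ln(2.85574e-05)/ln(0.00534402) ≈ 2.0000.
Then e_5 ≈ e_4·(e_4/e_3)^p = 3.0188×10⁻¹⁰·(2.85574e-05)^2.0000 = 3.0188×10⁻¹⁰·8.15525e-10 ≈ 2.462e-19.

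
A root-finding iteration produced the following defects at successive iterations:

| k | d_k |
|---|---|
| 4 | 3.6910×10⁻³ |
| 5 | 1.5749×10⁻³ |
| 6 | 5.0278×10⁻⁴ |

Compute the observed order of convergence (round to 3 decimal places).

1.341

p ≈ ln(d_6/d_5) / ln(d_5/d_4)
  = ln(5.0278×10⁻⁴/1.5749×10⁻³) / ln(1.5749×10⁻³/3.6910×10⁻³)
  = ln(0.319246) / ln(0.426687)
  = -1.141793 / -0.851705 ≈ 1.340597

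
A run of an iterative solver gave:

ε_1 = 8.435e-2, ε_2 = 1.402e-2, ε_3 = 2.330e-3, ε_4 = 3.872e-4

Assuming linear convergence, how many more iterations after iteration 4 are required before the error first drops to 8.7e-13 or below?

12

Rate ρ ≈ ε_4/ε_3 = 3.872e-4/2.330e-3 = 0.1662.
After j more steps, ε_{4+j} ≈ 3.872e-4·ρ^j; need ρ^j ≤ 8.7e-13/3.872e-4 = 2.2469e-09.
j ≥ ln(2.2469e-09)/ln(0.1662) = -19.9137/-1.79456 = 11.097.
So 12 more iterations are needed.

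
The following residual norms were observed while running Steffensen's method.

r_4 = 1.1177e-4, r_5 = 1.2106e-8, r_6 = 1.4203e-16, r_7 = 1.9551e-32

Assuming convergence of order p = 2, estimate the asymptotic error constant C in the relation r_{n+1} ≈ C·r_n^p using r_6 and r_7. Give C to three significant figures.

C ≈ r_7 / r_6^2
  = 1.9551e-32 / (1.4203e-16)^2
  = 1.9551e-32 / 2.01725e-32 ≈ 0.96919

0.969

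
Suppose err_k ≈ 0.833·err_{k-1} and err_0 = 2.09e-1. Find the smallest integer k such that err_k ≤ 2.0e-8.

After k steps, err_k ≈ 2.09e-1·0.833^k.
Need 0.833^k ≤ 2.0e-8/2.09e-1 = 9.56938e-08.
k ≥ ln(9.56938e-08)/ln(0.833) = -16.1621/-0.18272 = 88.453.
Smallest integer k = 89.

89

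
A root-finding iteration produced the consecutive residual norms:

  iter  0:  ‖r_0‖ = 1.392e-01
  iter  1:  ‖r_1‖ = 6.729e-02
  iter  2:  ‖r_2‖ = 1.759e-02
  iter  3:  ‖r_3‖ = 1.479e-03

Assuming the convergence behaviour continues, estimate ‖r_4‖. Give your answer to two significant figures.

1.5e-5

First estimate the order: p ≈ ln(‖r_3‖/‖r_2‖) / ln(‖r_2‖/‖r_1‖) = ln(1.479e-03/1.759e-02)/ln(1.759e-02/6.729e-02) = ln(0.0840819)/ln(0.261406) ≈ 1.8454.
Then ‖r_4‖ ≈ ‖r_3‖·(‖r_3‖/‖r_2‖)^p = 1.479e-03·(0.0840819)^1.8454 = 1.479e-03·0.0103668 ≈ 1.533e-05.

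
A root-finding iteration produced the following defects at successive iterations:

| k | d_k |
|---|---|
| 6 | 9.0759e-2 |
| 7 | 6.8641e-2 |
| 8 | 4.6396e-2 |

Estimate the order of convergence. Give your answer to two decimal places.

1.40

p ≈ ln(d_8/d_7) / ln(d_7/d_6)
  = ln(4.6396e-2/6.8641e-2) / ln(6.8641e-2/9.0759e-2)
  = ln(0.675923) / ln(0.7563)
  = -0.39168 / -0.27932 ≈ 1.40226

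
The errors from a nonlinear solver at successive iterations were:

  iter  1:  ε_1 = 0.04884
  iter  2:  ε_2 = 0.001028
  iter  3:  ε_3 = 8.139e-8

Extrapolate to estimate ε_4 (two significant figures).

7.6e-18

First estimate the order: p ≈ ln(ε_3/ε_2) / ln(ε_2/ε_1) = ln(8.139e-8/0.001028)/ln(0.001028/0.04884) = ln(7.91732e-05)/ln(0.0210483) ≈ 2.4460.
Then ε_4 ≈ ε_3·(ε_3/ε_2)^p = 8.139e-8·(7.91732e-05)^2.4460 = 8.139e-8·9.288e-11 ≈ 7.56e-18.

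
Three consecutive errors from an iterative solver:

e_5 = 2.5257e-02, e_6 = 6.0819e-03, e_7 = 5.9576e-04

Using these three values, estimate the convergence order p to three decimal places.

1.632

p ≈ ln(e_7/e_6) / ln(e_6/e_5)
  = ln(5.9576e-04/6.0819e-03) / ln(6.0819e-03/2.5257e-02)
  = ln(0.0979562) / ln(0.240801)
  = -2.323235 / -1.423784 ≈ 1.631733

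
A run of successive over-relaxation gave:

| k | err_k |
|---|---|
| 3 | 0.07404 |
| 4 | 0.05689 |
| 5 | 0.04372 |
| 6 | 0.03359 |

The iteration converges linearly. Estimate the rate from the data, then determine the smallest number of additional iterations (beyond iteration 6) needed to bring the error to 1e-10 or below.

Rate ρ ≈ err_6/err_5 = 0.03359/0.04372 = 0.7683.
After j more steps, err_{6+j} ≈ 0.03359·ρ^j; need ρ^j ≤ 1e-10/0.03359 = 2.97708e-09.
j ≥ ln(2.97708e-09)/ln(0.7683) = -19.6323/-0.26357 = 74.486.
So 75 more iterations are needed.

75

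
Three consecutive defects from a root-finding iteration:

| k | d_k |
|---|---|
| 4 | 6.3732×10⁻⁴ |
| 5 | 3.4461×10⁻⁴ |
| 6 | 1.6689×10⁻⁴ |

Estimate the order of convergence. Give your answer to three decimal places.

1.179

p ≈ ln(d_6/d_5) / ln(d_5/d_4)
  = ln(1.6689×10⁻⁴/3.4461×10⁻⁴) / ln(3.4461×10⁻⁴/6.3732×10⁻⁴)
  = ln(0.484287) / ln(0.540717)
  = -0.725078 / -0.614859 ≈ 1.179259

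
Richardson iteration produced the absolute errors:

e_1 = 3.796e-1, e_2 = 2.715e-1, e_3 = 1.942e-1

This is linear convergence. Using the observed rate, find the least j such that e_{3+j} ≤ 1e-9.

Rate ρ ≈ e_3/e_2 = 1.942e-1/2.715e-1 = 0.7153.
After j more steps, e_{3+j} ≈ 1.942e-1·ρ^j; need ρ^j ≤ 1e-9/1.942e-1 = 5.14933e-09.
j ≥ ln(5.14933e-09)/ln(0.7153) = -19.0844/-0.33505 = 56.960.
So 57 more iterations are needed.

57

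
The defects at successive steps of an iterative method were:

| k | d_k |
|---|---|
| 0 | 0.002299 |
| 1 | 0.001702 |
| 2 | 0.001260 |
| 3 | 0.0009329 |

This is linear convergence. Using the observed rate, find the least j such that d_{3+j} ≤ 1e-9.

46

Rate ρ ≈ d_3/d_2 = 0.0009329/0.001260 = 0.7404.
After j more steps, d_{3+j} ≈ 0.0009329·ρ^j; need ρ^j ≤ 1e-9/0.0009329 = 1.07193e-06.
j ≥ ln(1.07193e-06)/ln(0.7404) = -13.7460/-0.30056 = 45.735.
So 46 more iterations are needed.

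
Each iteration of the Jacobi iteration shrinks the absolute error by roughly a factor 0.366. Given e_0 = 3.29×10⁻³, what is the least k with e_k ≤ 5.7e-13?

After k steps, e_k ≈ 3.29×10⁻³·0.366^k.
Need 0.366^k ≤ 5.7e-13/3.29×10⁻³ = 1.73252e-10.
k ≥ ln(1.73252e-10)/ln(0.366) = -22.4763/-1.00512 = 22.362.
Smallest integer k = 23.

23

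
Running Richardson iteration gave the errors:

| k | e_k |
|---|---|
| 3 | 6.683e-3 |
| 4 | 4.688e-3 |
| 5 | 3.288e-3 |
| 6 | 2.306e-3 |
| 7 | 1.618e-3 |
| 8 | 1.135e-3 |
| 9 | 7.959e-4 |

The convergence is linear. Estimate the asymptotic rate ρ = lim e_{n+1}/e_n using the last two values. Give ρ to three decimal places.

ρ ≈ e_9/e_8 = 7.959e-4/1.135e-3 = 0.70123

0.701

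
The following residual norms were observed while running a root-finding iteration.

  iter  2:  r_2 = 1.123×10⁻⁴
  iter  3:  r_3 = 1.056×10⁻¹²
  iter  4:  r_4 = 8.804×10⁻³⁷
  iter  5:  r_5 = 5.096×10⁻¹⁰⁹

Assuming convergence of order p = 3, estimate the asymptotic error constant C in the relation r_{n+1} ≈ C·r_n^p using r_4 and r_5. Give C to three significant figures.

0.747

C ≈ r_5 / r_4^3
  = 5.096×10⁻¹⁰⁹ / (8.804×10⁻³⁷)^3
  = 5.096×10⁻¹⁰⁹ / 6.82402e-109 ≈ 0.74677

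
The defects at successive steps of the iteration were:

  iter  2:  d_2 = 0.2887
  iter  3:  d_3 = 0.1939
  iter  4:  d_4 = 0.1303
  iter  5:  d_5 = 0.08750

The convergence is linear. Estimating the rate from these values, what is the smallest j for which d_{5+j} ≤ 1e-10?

Rate ρ ≈ d_5/d_4 = 0.08750/0.1303 = 0.6715.
After j more steps, d_{5+j} ≈ 0.08750·ρ^j; need ρ^j ≤ 1e-10/0.08750 = 1.14286e-09.
j ≥ ln(1.14286e-09)/ln(0.6715) = -20.5897/-0.39824 = 51.702.
So 52 more iterations are needed.

52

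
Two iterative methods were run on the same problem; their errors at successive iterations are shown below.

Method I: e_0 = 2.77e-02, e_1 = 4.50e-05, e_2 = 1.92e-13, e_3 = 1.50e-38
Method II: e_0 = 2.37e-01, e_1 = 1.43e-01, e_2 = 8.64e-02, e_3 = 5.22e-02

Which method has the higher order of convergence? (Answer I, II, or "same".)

I

Method I: p ≈ ln(1.50e-38/1.92e-13)/ln(1.92e-13/4.50e-05) ≈ 3.00.
Method II: p ≈ ln(5.22e-02/8.64e-02)/ln(8.64e-02/1.43e-01) ≈ 1.00.
Method I has the higher order (≈3.0 vs ≈1.0).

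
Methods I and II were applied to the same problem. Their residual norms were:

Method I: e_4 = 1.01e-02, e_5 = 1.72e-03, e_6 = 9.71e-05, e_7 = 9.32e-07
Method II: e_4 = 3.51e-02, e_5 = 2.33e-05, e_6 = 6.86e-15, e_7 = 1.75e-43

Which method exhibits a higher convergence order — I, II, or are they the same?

Method I: p ≈ ln(9.32e-07/9.71e-05)/ln(9.71e-05/1.72e-03) ≈ 1.62.
Method II: p ≈ ln(1.75e-43/6.86e-15)/ln(6.86e-15/2.33e-05) ≈ 3.00.
Method II has the higher order (≈3.0 vs ≈1.6).

II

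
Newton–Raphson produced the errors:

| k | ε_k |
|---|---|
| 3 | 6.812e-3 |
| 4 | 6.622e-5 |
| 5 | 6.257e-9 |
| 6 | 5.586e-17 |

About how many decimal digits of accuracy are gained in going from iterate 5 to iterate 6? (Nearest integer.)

8

Digits gained ≈ log₁₀(ε_5/ε_6) = log₁₀(6.257e-9/5.586e-17) = log₁₀(1.12012e+08) ≈ 8.049.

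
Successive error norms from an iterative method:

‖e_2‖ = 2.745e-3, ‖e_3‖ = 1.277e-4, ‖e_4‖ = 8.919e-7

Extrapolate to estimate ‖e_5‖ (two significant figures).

2.9e-10

First estimate the order: p ≈ ln(‖e_4‖/‖e_3‖) / ln(‖e_3‖/‖e_2‖) = ln(8.919e-7/1.277e-4)/ln(1.277e-4/2.745e-3) = ln(0.00698434)/ln(0.0465209) ≈ 1.6181.
Then ‖e_5‖ ≈ ‖e_4‖·(‖e_4‖/‖e_3‖)^p = 8.919e-7·(0.00698434)^1.6181 = 8.919e-7·0.000324773 ≈ 2.897e-10.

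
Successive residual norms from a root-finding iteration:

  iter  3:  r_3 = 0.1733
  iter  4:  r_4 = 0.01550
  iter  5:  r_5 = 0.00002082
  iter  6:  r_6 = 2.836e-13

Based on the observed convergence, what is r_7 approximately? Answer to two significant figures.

8.1e-35

First estimate the order: p ≈ ln(r_6/r_5) / ln(r_5/r_4) = ln(2.836e-13/0.00002082)/ln(0.00002082/0.01550) = ln(1.36215e-08)/ln(0.00134323) ≈ 2.7389.
Then r_7 ≈ r_6·(r_6/r_5)^p = 2.836e-13·(1.36215e-08)^2.7389 = 2.836e-13·2.86041e-22 ≈ 8.112e-35.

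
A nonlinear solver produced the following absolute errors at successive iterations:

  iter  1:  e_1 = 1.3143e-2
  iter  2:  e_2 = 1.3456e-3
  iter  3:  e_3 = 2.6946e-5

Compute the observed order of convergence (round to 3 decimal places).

1.716

p ≈ ln(e_3/e_2) / ln(e_2/e_1)
  = ln(2.6946e-5/1.3456e-3) / ln(1.3456e-3/1.3143e-2)
  = ln(0.0200253) / ln(0.102381)
  = -3.910759 / -2.279054 ≈ 1.715957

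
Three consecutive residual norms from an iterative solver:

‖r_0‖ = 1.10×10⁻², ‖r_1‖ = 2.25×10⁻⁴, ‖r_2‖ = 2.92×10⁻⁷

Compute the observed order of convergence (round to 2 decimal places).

p ≈ ln(‖r_2‖/‖r_1‖) / ln(‖r_1‖/‖r_0‖)
  = ln(2.92×10⁻⁷/2.25×10⁻⁴) / ln(2.25×10⁻⁴/1.10×10⁻²)
  = ln(0.00129778) / ln(0.0204545)
  = -6.64710 / -3.88955 ≈ 1.70896

1.71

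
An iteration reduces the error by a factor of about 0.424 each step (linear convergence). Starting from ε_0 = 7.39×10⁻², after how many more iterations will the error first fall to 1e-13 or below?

After k steps, ε_k ≈ 7.39×10⁻²·0.424^k.
Need 0.424^k ≤ 1e-13/7.39×10⁻² = 1.35318e-12.
k ≥ ln(1.35318e-12)/ln(0.424) = -27.3286/-0.85802 = 31.851.
Smallest integer k = 32.

32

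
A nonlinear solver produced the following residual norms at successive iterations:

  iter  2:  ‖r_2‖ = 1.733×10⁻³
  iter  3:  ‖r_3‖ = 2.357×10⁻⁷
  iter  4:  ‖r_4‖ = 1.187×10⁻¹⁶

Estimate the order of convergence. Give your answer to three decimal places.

2.405

p ≈ ln(‖r_4‖/‖r_3‖) / ln(‖r_3‖/‖r_2‖)
  = ln(1.187×10⁻¹⁶/2.357×10⁻⁷) / ln(2.357×10⁻⁷/1.733×10⁻³)
  = ln(5.03606e-10) / ln(0.000136007)
  = -21.409227 / -8.902804 ≈ 2.404773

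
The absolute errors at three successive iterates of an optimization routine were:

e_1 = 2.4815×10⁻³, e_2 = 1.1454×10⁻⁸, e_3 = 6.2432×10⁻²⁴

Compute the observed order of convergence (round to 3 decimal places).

p ≈ ln(e_3/e_2) / ln(e_2/e_1)
  = ln(6.2432×10⁻²⁴/1.1454×10⁻⁸) / ln(1.1454×10⁻⁸/2.4815×10⁻³)
  = ln(5.45067e-16) / ln(4.61576e-06)
  = -35.145623 / -12.286034 ≈ 2.860616

2.861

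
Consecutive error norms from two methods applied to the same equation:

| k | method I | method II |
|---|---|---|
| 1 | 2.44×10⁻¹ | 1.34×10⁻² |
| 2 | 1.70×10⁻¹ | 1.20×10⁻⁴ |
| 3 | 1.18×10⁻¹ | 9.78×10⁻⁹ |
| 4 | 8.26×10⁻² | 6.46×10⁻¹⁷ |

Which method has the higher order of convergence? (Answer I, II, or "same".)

Method I: p ≈ ln(8.26×10⁻²/1.18×10⁻¹)/ln(1.18×10⁻¹/1.70×10⁻¹) ≈ 0.98.
Method II: p ≈ ln(6.46×10⁻¹⁷/9.78×10⁻⁹)/ln(9.78×10⁻⁹/1.20×10⁻⁴) ≈ 2.00.
Method II has the higher order (≈2.0 vs ≈1.0).

II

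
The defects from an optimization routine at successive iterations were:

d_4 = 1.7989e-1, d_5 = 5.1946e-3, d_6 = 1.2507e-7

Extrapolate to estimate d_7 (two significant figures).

First estimate the order: p ≈ ln(d_6/d_5) / ln(d_5/d_4) = ln(1.2507e-7/5.1946e-3)/ln(5.1946e-3/1.7989e-1) = ln(2.40769e-05)/ln(0.0288765) ≈ 3.0000.
Then d_7 ≈ d_6·(d_6/d_5)^p = 1.2507e-7·(2.40769e-05)^3.0000 = 1.2507e-7·1.39573e-14 ≈ 1.746e-21.

1.7e-21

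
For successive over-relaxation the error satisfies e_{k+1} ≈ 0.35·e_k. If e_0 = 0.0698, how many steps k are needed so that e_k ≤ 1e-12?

After k steps, e_k ≈ 0.0698·0.35^k.
Need 0.35^k ≤ 1e-12/0.0698 = 1.43266e-11.
k ≥ ln(1.43266e-11)/ln(0.35) = -24.9689/-1.04982 = 23.784.
Smallest integer k = 24.

24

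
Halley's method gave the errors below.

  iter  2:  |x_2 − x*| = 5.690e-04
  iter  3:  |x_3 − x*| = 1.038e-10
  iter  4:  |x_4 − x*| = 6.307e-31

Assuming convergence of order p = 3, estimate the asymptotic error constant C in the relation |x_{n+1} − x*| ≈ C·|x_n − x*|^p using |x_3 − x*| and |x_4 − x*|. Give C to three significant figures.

0.564

C ≈ |x_4 − x*| / |x_3 − x*|^3
  = 6.307e-31 / (1.038e-10)^3
  = 6.307e-31 / 1.11839e-30 ≈ 0.56394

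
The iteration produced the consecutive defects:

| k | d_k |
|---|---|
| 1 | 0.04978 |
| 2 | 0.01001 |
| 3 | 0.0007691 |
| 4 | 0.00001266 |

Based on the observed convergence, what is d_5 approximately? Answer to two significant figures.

1.8e-8

First estimate the order: p ≈ ln(d_4/d_3) / ln(d_3/d_2) = ln(0.00001266/0.0007691)/ln(0.0007691/0.01001) = ln(0.0164608)/ln(0.0768332) ≈ 1.6004.
Then d_5 ≈ d_4·(d_4/d_3)^p = 0.00001266·(0.0164608)^1.6004 = 0.00001266·0.00139832 ≈ 1.77e-08.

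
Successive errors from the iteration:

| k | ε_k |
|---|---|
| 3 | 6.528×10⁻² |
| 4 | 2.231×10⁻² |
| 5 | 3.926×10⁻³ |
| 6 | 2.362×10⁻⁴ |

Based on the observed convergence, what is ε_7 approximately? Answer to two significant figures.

2.5e-6

First estimate the order: p ≈ ln(ε_6/ε_5) / ln(ε_5/ε_4) = ln(2.362×10⁻⁴/3.926×10⁻³)/ln(3.926×10⁻³/2.231×10⁻²) = ln(0.060163)/ln(0.175975) ≈ 1.6177.
Then ε_7 ≈ ε_6·(ε_6/ε_5)^p = 2.362×10⁻⁴·(0.060163)^1.6177 = 2.362×10⁻⁴·0.0106004 ≈ 2.504e-06.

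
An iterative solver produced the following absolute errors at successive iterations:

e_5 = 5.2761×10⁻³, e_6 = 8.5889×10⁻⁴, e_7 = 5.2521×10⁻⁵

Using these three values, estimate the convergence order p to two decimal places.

p ≈ ln(e_7/e_6) / ln(e_6/e_5)
  = ln(5.2521×10⁻⁵/8.5889×10⁻⁴) / ln(8.5889×10⁻⁴/5.2761×10⁻³)
  = ln(0.0611499) / ln(0.162789)
  = -2.79443 / -1.81530 ≈ 1.53938

1.54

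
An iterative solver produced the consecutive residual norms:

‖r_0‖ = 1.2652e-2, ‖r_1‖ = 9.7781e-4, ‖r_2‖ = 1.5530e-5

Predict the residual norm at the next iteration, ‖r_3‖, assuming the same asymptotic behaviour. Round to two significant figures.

First estimate the order: p ≈ ln(‖r_2‖/‖r_1‖) / ln(‖r_1‖/‖r_0‖) = ln(1.5530e-5/9.7781e-4)/ln(9.7781e-4/1.2652e-2) = ln(0.0158824)/ln(0.077285) ≈ 1.6180.
Then ‖r_3‖ ≈ ‖r_2‖·(‖r_2‖/‖r_1‖)^p = 1.5530e-5·(0.0158824)^1.6180 = 1.5530e-5·0.00122767 ≈ 1.907e-08.

1.9e-8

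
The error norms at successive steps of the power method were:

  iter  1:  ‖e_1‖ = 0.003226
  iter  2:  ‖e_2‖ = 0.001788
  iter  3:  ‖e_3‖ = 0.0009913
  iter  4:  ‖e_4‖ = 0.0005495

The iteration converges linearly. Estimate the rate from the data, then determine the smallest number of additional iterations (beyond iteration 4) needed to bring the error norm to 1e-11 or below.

Rate ρ ≈ ‖e_4‖/‖e_3‖ = 0.0005495/0.0009913 = 0.5543.
After j more steps, ‖e_{4+j}‖ ≈ 0.0005495·ρ^j; need ρ^j ≤ 1e-11/0.0005495 = 1.81984e-08.
j ≥ ln(1.81984e-08)/ln(0.5543) = -17.8219/-0.59005 = 30.204.
So 31 more iterations are needed.

31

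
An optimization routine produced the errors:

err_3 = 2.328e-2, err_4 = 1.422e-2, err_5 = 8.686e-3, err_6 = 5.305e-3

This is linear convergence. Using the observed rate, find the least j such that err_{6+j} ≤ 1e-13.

51

Rate ρ ≈ err_6/err_5 = 5.305e-3/8.686e-3 = 0.6108.
After j more steps, err_{6+j} ≈ 5.305e-3·ρ^j; need ρ^j ≤ 1e-13/5.305e-3 = 1.88501e-11.
j ≥ ln(1.88501e-11)/ln(0.6108) = -24.6945/-0.49299 = 50.091.
So 51 more iterations are needed.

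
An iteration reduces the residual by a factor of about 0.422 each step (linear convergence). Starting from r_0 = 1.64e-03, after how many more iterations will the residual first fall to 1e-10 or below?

After k steps, r_k ≈ 1.64e-03·0.422^k.
Need 0.422^k ≤ 1e-10/1.64e-03 = 6.09756e-08.
k ≥ ln(6.09756e-08)/ln(0.422) = -16.6128/-0.86275 = 19.256.
Smallest integer k = 20.

20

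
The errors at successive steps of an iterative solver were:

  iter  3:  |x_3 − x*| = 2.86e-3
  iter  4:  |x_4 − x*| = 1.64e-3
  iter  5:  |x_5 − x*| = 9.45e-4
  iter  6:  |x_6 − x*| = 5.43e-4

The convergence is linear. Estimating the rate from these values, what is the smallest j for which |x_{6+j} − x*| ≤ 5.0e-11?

30

Rate ρ ≈ |x_6 − x*|/|x_5 − x*| = 5.43e-4/9.45e-4 = 0.5746.
After j more steps, |x_{6+j} − x*| ≈ 5.43e-4·ρ^j; need ρ^j ≤ 5.0e-11/5.43e-4 = 9.2081e-08.
j ≥ ln(9.2081e-08)/ln(0.5746) = -16.2006/-0.55408 = 29.239.
So 30 more iterations are needed.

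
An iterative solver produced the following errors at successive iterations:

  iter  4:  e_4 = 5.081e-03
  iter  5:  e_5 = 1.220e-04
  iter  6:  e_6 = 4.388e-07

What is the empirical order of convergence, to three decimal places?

1.509

p ≈ ln(e_6/e_5) / ln(e_5/e_4)
  = ln(4.388e-07/1.220e-04) / ln(1.220e-04/5.081e-03)
  = ln(0.00359672) / ln(0.024011)
  = -5.627733 / -3.729243 ≈ 1.509082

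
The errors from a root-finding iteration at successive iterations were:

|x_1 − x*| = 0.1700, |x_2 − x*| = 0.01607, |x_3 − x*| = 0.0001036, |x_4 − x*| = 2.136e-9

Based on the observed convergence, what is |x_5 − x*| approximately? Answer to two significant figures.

2.0e-19

First estimate the order: p ≈ ln(|x_4 − x*|/|x_3 − x*|) / ln(|x_3 − x*|/|x_2 − x*|) = ln(2.136e-9/0.0001036)/ln(0.0001036/0.01607) = ln(2.06178e-05)/ln(0.0064468) ≈ 2.1390.
Then |x_5 − x*| ≈ |x_4 − x*|·(|x_4 − x*|/|x_3 − x*|)^p = 2.136e-9·(2.06178e-05)^2.1390 = 2.136e-9·9.48777e-11 ≈ 2.027e-19.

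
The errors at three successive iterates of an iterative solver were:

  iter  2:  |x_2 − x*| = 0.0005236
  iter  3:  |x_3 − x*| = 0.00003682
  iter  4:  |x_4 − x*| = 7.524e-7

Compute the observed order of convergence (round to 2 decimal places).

1.47

p ≈ ln(|x_4 − x*|/|x_3 − x*|) / ln(|x_3 − x*|/|x_2 − x*|)
  = ln(7.524e-7/0.00003682) / ln(0.00003682/0.0005236)
  = ln(0.0204345) / ln(0.0703209)
  = -3.89053 / -2.65469 ≈ 1.46553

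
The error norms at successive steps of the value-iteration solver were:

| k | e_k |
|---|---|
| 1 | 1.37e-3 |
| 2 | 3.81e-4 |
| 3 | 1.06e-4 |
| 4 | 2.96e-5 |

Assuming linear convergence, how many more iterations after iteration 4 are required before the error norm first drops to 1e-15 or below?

Rate ρ ≈ e_4/e_3 = 2.96e-5/1.06e-4 = 0.2792.
After j more steps, e_{4+j} ≈ 2.96e-5·ρ^j; need ρ^j ≤ 1e-15/2.96e-5 = 3.37838e-11.
j ≥ ln(3.37838e-11)/ln(0.2792) = -24.1110/-1.27583 = 18.898.
So 19 more iterations are needed.

19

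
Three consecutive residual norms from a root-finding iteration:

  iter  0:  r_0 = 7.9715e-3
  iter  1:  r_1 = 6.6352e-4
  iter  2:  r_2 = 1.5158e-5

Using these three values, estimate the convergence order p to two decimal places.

p ≈ ln(r_2/r_1) / ln(r_1/r_0)
  = ln(1.5158e-5/6.6352e-4) / ln(6.6352e-4/7.9715e-3)
  = ln(0.0228448) / ln(0.0832365)
  = -3.77903 / -2.48607 ≈ 1.52008

1.52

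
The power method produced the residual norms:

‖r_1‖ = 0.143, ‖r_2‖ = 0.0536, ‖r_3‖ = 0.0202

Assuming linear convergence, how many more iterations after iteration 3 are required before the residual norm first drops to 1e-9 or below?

18

Rate ρ ≈ ‖r_3‖/‖r_2‖ = 0.0202/0.0536 = 0.3769.
After j more steps, ‖r_{3+j}‖ ≈ 0.0202·ρ^j; need ρ^j ≤ 1e-9/0.0202 = 4.9505e-08.
j ≥ ln(4.9505e-08)/ln(0.3769) = -16.8212/-0.97578 = 17.239.
So 18 more iterations are needed.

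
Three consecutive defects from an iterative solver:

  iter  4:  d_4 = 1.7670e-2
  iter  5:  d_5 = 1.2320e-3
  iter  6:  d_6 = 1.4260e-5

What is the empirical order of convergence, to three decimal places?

1.674

p ≈ ln(d_6/d_5) / ln(d_5/d_4)
  = ln(1.4260e-5/1.2320e-3) / ln(1.2320e-3/1.7670e-2)
  = ln(0.0115747) / ln(0.0697227)
  = -4.458934 / -2.663229 ≈ 1.674259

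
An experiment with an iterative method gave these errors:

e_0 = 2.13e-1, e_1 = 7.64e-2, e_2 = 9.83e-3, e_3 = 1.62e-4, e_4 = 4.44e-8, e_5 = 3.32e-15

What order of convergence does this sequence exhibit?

2

Consecutive ratios: e_5/e_4 = 3.32e-15/4.44e-8 = 7.47748e-08, e_4/e_3 = 4.44e-8/1.62e-4 = 0.000274074.
p ≈ ln(7.47748e-08)/ln(0.000274074) = -16.4088/-8.2021 ≈ 2.00.
So the convergence is quadratic (order 2).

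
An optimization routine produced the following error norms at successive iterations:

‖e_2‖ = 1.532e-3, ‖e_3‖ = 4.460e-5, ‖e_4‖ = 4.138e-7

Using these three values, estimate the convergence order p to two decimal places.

p ≈ ln(‖e_4‖/‖e_3‖) / ln(‖e_3‖/‖e_2‖)
  = ln(4.138e-7/4.460e-5) / ln(4.460e-5/1.532e-3)
  = ln(0.00927803) / ln(0.0291123)
  = -4.68011 / -3.53659 ≈ 1.32334

1.32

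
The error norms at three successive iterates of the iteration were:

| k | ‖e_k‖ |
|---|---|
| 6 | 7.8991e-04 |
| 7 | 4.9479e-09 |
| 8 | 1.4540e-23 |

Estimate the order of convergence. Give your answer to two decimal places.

2.79

p ≈ ln(‖e_8‖/‖e_7‖) / ln(‖e_7‖/‖e_6‖)
  = ln(1.4540e-23/4.9479e-09) / ln(4.9479e-09/7.8991e-04)
  = ln(2.93862e-15) / ln(6.26388e-06)
  = -33.46084 / -11.98071 ≈ 2.79289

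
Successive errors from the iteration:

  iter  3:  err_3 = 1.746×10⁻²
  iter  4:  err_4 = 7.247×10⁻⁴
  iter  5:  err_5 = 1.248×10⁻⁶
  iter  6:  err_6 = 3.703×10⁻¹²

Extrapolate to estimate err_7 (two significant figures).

First estimate the order: p ≈ ln(err_6/err_5) / ln(err_5/err_4) = ln(3.703×10⁻¹²/1.248×10⁻⁶)/ln(1.248×10⁻⁶/7.247×10⁻⁴) = ln(2.96715e-06)/ln(0.00172209) ≈ 1.9999.
Then err_7 ≈ err_6·(err_6/err_5)^p = 3.703×10⁻¹²·(2.96715e-06)^1.9999 = 3.703×10⁻¹²·8.81519e-12 ≈ 3.264e-23.

3.3e-23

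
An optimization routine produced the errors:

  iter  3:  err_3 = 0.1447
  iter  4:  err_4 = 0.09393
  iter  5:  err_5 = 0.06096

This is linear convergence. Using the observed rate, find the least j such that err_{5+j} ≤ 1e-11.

53

Rate ρ ≈ err_5/err_4 = 0.06096/0.09393 = 0.6490.
After j more steps, err_{5+j} ≈ 0.06096·ρ^j; need ρ^j ≤ 1e-11/0.06096 = 1.64042e-10.
j ≥ ln(1.64042e-10)/ln(0.6490) = -22.5309/-0.43232 = 52.116.
So 53 more iterations are needed.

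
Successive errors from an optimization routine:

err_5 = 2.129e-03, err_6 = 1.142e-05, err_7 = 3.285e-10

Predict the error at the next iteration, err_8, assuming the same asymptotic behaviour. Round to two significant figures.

2.7e-19

First estimate the order: p ≈ ln(err_7/err_6) / ln(err_6/err_5) = ln(3.285e-10/1.142e-05)/ln(1.142e-05/2.129e-03) = ln(2.87653e-05)/ln(0.00536402) ≈ 2.0000.
Then err_8 ≈ err_7·(err_7/err_6)^p = 3.285e-10·(2.87653e-05)^2.0000 = 3.285e-10·8.27442e-10 ≈ 2.718e-19.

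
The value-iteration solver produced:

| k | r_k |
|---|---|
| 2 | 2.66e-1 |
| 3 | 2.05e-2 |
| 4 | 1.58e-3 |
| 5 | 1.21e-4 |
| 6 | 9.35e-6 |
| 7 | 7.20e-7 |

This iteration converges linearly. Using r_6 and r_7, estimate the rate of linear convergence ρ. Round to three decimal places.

0.077

ρ ≈ r_7/r_6 = 7.20e-7/9.35e-6 = 0.07701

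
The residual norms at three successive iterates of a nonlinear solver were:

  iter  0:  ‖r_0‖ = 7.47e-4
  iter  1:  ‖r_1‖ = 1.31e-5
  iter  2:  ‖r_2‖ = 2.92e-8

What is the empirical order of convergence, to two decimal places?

1.51

p ≈ ln(‖r_2‖/‖r_1‖) / ln(‖r_1‖/‖r_0‖)
  = ln(2.92e-8/1.31e-5) / ln(1.31e-5/7.47e-4)
  = ln(0.00222901) / ln(0.0175368)
  = -6.10620 / -4.04345 ≈ 1.51015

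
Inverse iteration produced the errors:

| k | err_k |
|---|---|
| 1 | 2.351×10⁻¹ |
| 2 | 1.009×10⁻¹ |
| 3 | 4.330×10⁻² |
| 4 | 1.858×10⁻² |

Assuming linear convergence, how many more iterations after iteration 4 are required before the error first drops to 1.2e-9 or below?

Rate ρ ≈ err_4/err_3 = 1.858×10⁻²/4.330×10⁻² = 0.4291.
After j more steps, err_{4+j} ≈ 1.858×10⁻²·ρ^j; need ρ^j ≤ 1.2e-9/1.858×10⁻² = 6.45856e-08.
j ≥ ln(6.45856e-08)/ln(0.4291) = -16.5553/-0.84607 = 19.567.
So 20 more iterations are needed.

20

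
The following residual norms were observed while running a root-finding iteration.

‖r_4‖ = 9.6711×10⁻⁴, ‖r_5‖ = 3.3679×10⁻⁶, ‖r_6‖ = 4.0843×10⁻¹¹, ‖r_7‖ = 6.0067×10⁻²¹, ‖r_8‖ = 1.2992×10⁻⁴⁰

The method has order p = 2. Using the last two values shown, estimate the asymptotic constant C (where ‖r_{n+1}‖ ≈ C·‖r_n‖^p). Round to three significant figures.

C ≈ ‖r_8‖ / ‖r_7‖^2
  = 1.2992×10⁻⁴⁰ / (6.0067×10⁻²¹)^2
  = 1.2992×10⁻⁴⁰ / 3.60804e-41 ≈ 3.6008

3.60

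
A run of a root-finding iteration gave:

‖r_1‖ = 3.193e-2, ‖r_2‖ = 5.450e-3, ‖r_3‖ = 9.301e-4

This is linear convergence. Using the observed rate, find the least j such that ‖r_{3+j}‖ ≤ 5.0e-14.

14

Rate ρ ≈ ‖r_3‖/‖r_2‖ = 9.301e-4/5.450e-3 = 0.1707.
After j more steps, ‖r_{3+j}‖ ≈ 9.301e-4·ρ^j; need ρ^j ≤ 5.0e-14/9.301e-4 = 5.37577e-11.
j ≥ ln(5.37577e-11)/ln(0.1707) = -23.6465/-1.76785 = 13.376.
So 14 more iterations are needed.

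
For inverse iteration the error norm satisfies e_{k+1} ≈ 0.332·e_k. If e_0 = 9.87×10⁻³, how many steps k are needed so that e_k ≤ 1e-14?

26

After k steps, e_k ≈ 9.87×10⁻³·0.332^k.
Need 0.332^k ≤ 1e-14/9.87×10⁻³ = 1.01317e-12.
k ≥ ln(1.01317e-12)/ln(0.332) = -27.6179/-1.10262 = 25.048.
Smallest integer k = 26.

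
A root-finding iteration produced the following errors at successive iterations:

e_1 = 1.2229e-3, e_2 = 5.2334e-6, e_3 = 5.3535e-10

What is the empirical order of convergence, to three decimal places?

p ≈ ln(e_3/e_2) / ln(e_2/e_1)
  = ln(5.3535e-10/5.2334e-6) / ln(5.2334e-6/1.2229e-3)
  = ln(0.000102295) / ln(0.0042795)
  = -9.187650 / -5.453919 ≈ 1.684596

1.685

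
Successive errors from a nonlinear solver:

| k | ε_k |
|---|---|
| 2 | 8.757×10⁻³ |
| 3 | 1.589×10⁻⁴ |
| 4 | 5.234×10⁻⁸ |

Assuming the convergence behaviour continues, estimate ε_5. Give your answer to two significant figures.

First estimate the order: p ≈ ln(ε_4/ε_3) / ln(ε_3/ε_2) = ln(5.234×10⁻⁸/1.589×10⁻⁴)/ln(1.589×10⁻⁴/8.757×10⁻³) = ln(0.00032939)/ln(0.0181455) ≈ 1.9999.
Then ε_5 ≈ ε_4·(ε_4/ε_3)^p = 5.234×10⁻⁸·(0.00032939)^1.9999 = 5.234×10⁻⁸·1.08585e-07 ≈ 5.683e-15.

5.7e-15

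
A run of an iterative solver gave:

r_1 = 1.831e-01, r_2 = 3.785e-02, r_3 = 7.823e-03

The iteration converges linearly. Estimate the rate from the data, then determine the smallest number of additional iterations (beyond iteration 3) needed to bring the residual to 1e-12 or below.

Rate ρ ≈ r_3/r_2 = 7.823e-03/3.785e-02 = 0.2067.
After j more steps, r_{3+j} ≈ 7.823e-03·ρ^j; need ρ^j ≤ 1e-12/7.823e-03 = 1.27828e-10.
j ≥ ln(1.27828e-10)/ln(0.2067) = -22.7803/-1.57649 = 14.450.
So 15 more iterations are needed.

15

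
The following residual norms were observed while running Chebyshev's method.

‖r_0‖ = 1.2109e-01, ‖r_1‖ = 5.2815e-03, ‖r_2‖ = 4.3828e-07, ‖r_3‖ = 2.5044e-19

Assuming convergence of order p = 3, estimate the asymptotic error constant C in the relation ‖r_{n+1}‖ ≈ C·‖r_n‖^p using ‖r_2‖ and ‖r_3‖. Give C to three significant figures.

2.97

C ≈ ‖r_3‖ / ‖r_2‖^3
  = 2.5044e-19 / (4.3828e-07)^3
  = 2.5044e-19 / 8.41889e-20 ≈ 2.9747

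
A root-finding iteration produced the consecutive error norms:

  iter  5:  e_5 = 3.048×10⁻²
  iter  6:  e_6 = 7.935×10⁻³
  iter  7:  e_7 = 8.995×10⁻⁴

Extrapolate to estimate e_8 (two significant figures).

First estimate the order: p ≈ ln(e_7/e_6) / ln(e_6/e_5) = ln(8.995×10⁻⁴/7.935×10⁻³)/ln(7.935×10⁻³/3.048×10⁻²) = ln(0.113359)/ln(0.260335) ≈ 1.6178.
Then e_8 ≈ e_7·(e_7/e_6)^p = 8.995×10⁻⁴·(0.113359)^1.6178 = 8.995×10⁻⁴·0.0295324 ≈ 2.656e-05.

2.7e-5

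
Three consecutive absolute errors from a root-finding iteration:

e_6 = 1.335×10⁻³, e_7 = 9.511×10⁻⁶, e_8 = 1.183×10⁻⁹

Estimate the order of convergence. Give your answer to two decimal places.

1.82

p ≈ ln(e_8/e_7) / ln(e_7/e_6)
  = ln(1.183×10⁻⁹/9.511×10⁻⁶) / ln(9.511×10⁻⁶/1.335×10⁻³)
  = ln(0.000124382) / ln(0.00712434)
  = -8.99215 / -4.94424 ≈ 1.81871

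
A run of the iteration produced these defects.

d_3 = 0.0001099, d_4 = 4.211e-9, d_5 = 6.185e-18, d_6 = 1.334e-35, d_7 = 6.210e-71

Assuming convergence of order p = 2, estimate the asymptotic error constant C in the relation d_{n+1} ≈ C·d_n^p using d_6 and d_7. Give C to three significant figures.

0.349

C ≈ d_7 / d_6^2
  = 6.210e-71 / (1.334e-35)^2
  = 6.210e-71 / 1.77956e-70 ≈ 0.34896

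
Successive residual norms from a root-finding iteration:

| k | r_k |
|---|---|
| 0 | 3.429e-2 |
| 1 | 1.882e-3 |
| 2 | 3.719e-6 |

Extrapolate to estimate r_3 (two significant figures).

5.9e-12

First estimate the order: p ≈ ln(r_2/r_1) / ln(r_1/r_0) = ln(3.719e-6/1.882e-3)/ln(1.882e-3/3.429e-2) = ln(0.00197609)/ln(0.0548848) ≈ 2.1453.
Then r_3 ≈ r_2·(r_2/r_1)^p = 3.719e-6·(0.00197609)^2.1453 = 3.719e-6·1.58013e-06 ≈ 5.877e-12.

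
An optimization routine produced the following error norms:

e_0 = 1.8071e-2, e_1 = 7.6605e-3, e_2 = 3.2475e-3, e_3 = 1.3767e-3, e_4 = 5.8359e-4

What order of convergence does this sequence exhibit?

Consecutive ratios: e_4/e_3 = 5.8359e-4/1.3767e-3 = 0.423905, e_3/e_2 = 1.3767e-3/3.2475e-3 = 0.423926.
p ≈ ln(0.423905)/ln(0.423926) = -0.8582/-0.8582 ≈ 1.00.
So the convergence is linear (order 1).

1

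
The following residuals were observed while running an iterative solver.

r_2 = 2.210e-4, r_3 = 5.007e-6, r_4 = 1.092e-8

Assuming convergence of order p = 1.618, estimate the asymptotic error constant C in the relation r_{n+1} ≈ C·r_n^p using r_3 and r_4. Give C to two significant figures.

C ≈ r_4 / r_3^1.618
  = 1.092e-8 / (5.007e-6)^1.618
  = 1.092e-8 / 2.6541e-09 ≈ 4.1144

4.1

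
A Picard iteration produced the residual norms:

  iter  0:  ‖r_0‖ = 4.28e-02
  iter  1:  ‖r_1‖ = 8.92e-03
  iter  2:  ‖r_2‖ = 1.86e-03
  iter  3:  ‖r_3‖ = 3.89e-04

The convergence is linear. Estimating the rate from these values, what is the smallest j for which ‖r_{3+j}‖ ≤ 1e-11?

12

Rate ρ ≈ ‖r_3‖/‖r_2‖ = 3.89e-04/1.86e-03 = 0.2091.
After j more steps, ‖r_{3+j}‖ ≈ 3.89e-04·ρ^j; need ρ^j ≤ 1e-11/3.89e-04 = 2.57069e-08.
j ≥ ln(2.57069e-08)/ln(0.2091) = -17.4765/-1.56494 = 11.168.
So 12 more iterations are needed.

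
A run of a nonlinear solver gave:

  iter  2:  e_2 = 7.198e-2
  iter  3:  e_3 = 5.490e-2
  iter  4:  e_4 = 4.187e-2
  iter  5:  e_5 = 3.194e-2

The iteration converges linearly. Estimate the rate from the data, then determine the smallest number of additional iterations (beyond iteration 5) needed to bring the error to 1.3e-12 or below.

89

Rate ρ ≈ e_5/e_4 = 3.194e-2/4.187e-2 = 0.7628.
After j more steps, e_{5+j} ≈ 3.194e-2·ρ^j; need ρ^j ≤ 1.3e-12/3.194e-2 = 4.07013e-11.
j ≥ ln(4.07013e-11)/ln(0.7628) = -23.9248/-0.27076 = 88.362.
So 89 more iterations are needed.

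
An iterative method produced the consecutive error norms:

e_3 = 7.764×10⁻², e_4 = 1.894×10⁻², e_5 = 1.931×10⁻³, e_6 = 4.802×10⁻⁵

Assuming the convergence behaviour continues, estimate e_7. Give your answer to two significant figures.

First estimate the order: p ≈ ln(e_6/e_5) / ln(e_5/e_4) = ln(4.802×10⁻⁵/1.931×10⁻³)/ln(1.931×10⁻³/1.894×10⁻²) = ln(0.0248679)/ln(0.101954) ≈ 1.6180.
Then e_7 ≈ e_6·(e_6/e_5)^p = 4.802×10⁻⁵·(0.0248679)^1.6180 = 4.802×10⁻⁵·0.00253597 ≈ 1.218e-07.

1.2e-7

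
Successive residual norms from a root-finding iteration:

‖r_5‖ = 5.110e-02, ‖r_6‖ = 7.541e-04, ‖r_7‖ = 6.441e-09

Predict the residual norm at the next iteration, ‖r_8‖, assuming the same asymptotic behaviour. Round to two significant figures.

First estimate the order: p ≈ ln(‖r_7‖/‖r_6‖) / ln(‖r_6‖/‖r_5‖) = ln(6.441e-09/7.541e-04)/ln(7.541e-04/5.110e-02) = ln(8.54131e-06)/ln(0.0147573) ≈ 2.7682.
Then ‖r_8‖ ≈ ‖r_7‖·(‖r_7‖/‖r_6‖)^p = 6.441e-09·(8.54131e-06)^2.7682 = 6.441e-09·9.32065e-15 ≈ 6.003e-23.

6.0e-23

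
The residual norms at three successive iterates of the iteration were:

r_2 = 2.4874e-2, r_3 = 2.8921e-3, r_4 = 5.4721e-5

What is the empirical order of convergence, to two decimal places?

1.84

p ≈ ln(r_4/r_3) / ln(r_3/r_2)
  = ln(5.4721e-5/2.8921e-3) / ln(2.8921e-3/2.4874e-2)
  = ln(0.0189209) / ln(0.11627)
  = -3.96749 / -2.15184 ≈ 1.84377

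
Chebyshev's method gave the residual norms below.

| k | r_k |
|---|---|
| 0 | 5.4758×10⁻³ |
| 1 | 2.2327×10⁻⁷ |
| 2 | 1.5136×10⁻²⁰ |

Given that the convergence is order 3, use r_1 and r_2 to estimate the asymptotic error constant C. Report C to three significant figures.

1.36

C ≈ r_2 / r_1^3
  = 1.5136×10⁻²⁰ / (2.2327×10⁻⁷)^3
  = 1.5136×10⁻²⁰ / 1.11299e-20 ≈ 1.3599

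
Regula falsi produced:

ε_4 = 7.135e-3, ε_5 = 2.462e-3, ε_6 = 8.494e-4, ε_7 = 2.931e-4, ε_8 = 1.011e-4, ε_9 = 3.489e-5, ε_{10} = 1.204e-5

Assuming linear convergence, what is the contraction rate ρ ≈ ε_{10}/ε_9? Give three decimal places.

0.345

ρ ≈ ε_{10}/ε_9 = 1.204e-5/3.489e-5 = 0.34508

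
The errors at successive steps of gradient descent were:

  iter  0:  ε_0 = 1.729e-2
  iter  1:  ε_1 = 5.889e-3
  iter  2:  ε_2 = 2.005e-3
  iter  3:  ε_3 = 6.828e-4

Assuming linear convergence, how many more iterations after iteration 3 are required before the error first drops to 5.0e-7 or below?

Rate ρ ≈ ε_3/ε_2 = 6.828e-4/2.005e-3 = 0.3405.
After j more steps, ε_{3+j} ≈ 6.828e-4·ρ^j; need ρ^j ≤ 5.0e-7/6.828e-4 = 0.000732279.
j ≥ ln(0.000732279)/ln(0.3405) = -7.2193/-1.07734 = 6.701.
So 7 more iterations are needed.

7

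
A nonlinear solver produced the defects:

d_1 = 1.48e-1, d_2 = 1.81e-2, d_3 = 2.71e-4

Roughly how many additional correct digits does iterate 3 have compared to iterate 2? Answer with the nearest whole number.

2

Digits gained ≈ log₁₀(d_2/d_3) = log₁₀(1.81e-2/2.71e-4) = log₁₀(66.7897) ≈ 1.825.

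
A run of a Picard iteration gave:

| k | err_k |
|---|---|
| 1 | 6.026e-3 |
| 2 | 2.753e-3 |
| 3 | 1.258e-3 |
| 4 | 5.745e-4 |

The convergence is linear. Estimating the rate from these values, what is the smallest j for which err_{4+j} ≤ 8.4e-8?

Rate ρ ≈ err_4/err_3 = 5.745e-4/1.258e-3 = 0.4567.
After j more steps, err_{4+j} ≈ 5.745e-4·ρ^j; need ρ^j ≤ 8.4e-8/5.745e-4 = 0.000146214.
j ≥ ln(0.000146214)/ln(0.4567) = -8.8304/-0.78373 = 11.267.
So 12 more iterations are needed.

12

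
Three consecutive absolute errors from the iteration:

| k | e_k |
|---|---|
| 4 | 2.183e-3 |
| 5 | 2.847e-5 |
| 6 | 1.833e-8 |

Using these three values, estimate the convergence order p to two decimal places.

1.69

p ≈ ln(e_6/e_5) / ln(e_5/e_4)
  = ln(1.833e-8/2.847e-5) / ln(2.847e-5/2.183e-3)
  = ln(0.000643836) / ln(0.0130417)
  = -7.34807 / -4.33960 ≈ 1.69326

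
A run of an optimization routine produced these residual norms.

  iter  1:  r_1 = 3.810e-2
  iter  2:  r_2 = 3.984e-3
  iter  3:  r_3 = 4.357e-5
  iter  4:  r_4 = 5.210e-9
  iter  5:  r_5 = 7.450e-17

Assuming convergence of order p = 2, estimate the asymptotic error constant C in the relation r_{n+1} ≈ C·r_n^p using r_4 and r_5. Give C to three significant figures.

2.74

C ≈ r_5 / r_4^2
  = 7.450e-17 / (5.210e-9)^2
  = 7.450e-17 / 2.71441e-17 ≈ 2.7446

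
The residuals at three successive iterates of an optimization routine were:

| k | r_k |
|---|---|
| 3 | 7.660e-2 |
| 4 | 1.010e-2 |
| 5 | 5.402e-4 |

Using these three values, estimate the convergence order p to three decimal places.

1.445

p ≈ ln(r_5/r_4) / ln(r_4/r_3)
  = ln(5.402e-4/1.010e-2) / ln(1.010e-2/7.660e-2)
  = ln(0.0534851) / ln(0.131854)
  = -2.928352 / -2.026060 ≈ 1.445343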